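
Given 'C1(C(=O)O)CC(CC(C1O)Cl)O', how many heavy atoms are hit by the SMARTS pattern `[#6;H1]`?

4

Check the 12 heavy atoms by environment: 4× C (H1) → match; 2× C (H2) → no; 1× Cl (H0) → no; 3× O (H1) → no; 1× C (H0) → no; 1× O (H0) → no.
That gives 4 matching atoms.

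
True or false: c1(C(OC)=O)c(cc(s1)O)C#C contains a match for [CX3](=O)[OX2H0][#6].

True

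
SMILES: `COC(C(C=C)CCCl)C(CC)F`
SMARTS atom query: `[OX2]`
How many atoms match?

1

The query [OX2] means: aliphatic oxygen with two total connections — ether, hydroxyl, or ester single-bond O.
Check the 13 heavy atoms by environment: 8× C (X4) → no; 2× C (X3) → no; 1× Cl (X1) → no; 1× O (X2) → match; 1× F (X1) → no.
That gives 1 matching atom.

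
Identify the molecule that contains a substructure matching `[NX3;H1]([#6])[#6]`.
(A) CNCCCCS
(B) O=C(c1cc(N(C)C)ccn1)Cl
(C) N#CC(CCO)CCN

A

[NX3;H1]([#6])[#6] describes a trivalent nitrogen with one H, bonded to two carbons (a secondary amine).
(A) contains an N-methylamino group (-NHCH3), which satisfies every atom and bond constraint.
(B) has a dimethylamino group (-N(CH3)2) but the nitrogen has H0, not H1.
(C) has a primary amino group (-NH2) but the nitrogen has H2 and only one carbon neighbour.
So the answer is (A).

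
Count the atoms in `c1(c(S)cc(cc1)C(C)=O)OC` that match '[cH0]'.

Check the 12 heavy atoms by environment: 3× c (aromatic, H1) → no; 3× c (aromatic, H0) → match; 1× C (H0) → no; 2× O (H0) → no; 2× C (H3) → no; 1× S (H1) → no.
That gives 3 matching atoms.

3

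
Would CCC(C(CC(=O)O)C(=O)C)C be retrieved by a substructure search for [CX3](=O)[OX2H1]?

Yes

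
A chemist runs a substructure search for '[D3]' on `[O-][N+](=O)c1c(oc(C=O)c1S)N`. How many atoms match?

Check the 12 heavy atoms by environment: 1× o (aromatic, D2) → no; 4× c (aromatic, D3) → match; 1× C (D2) → no; 2× O (D1) → no; 1× S (D1) → no; 1× N (charge +1, D3) → match; 1× O (charge -1, D1) → no; 1× N (D1) → no.
Summing the matching environments: 4 + 1 = 5 matching atoms.

5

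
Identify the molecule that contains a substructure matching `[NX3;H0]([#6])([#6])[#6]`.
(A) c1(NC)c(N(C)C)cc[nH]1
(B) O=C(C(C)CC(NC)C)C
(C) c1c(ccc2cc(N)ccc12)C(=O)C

A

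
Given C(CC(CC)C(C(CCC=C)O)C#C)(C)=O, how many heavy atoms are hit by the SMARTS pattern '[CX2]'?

2

The query [CX2] means: C with X2: aliphatic carbon with exactly 2 total connections.
Check the 16 heavy atoms by environment: 9× C (X4) → no; 2× C (X2) → match; 3× C (X3) → no; 1× O (X1) → no; 1× O (X2) → no.
That gives 2 matching atoms.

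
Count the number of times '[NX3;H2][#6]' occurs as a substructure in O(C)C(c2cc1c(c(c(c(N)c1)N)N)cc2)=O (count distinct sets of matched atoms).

[NX3;H2][#6] is the SMARTS for a primary amine: a trivalent nitrogen with two H attached to carbon.
The molecule carries 3 separate instances of a primary amino group (-NH2) meeting every constraint; each maps to a distinct set of atoms, giving 3 matches.

3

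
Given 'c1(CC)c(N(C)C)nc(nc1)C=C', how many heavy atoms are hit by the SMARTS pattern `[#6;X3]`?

6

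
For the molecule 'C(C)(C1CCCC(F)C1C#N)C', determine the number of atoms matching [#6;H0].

1

Check the 12 heavy atoms by environment: 4× C (H1) → no; 3× C (H2) → no; 1× C (H0) → match; 1× N (H0) → no; 2× C (H3) → no; 1× F (H0) → no.
That gives 1 matching atom.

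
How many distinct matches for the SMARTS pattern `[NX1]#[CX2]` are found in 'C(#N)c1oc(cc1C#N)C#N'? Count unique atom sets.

[NX1]#[CX2] is the SMARTS for a nitrile: a nitrogen triple-bonded to a two-connected carbon.
The molecule carries 3 separate instances of a nitrile (-C#N) meeting every constraint; each maps to a distinct set of atoms, giving 3 matches.

3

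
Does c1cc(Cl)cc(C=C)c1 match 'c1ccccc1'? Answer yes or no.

The pattern c1ccccc1 describes six aromatic carbons in a ring — a benzene ring.
The required atom environment is present in the molecule, so the pattern matches.

Yes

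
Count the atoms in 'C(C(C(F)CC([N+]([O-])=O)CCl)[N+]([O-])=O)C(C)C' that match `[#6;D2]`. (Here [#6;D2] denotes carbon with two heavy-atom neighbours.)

3

The query [#6;D2] means: any carbon bonded to exactly two heavy atoms.
Check the 17 heavy atoms by environment: 3× C (D2) → match; 4× C (D3) → no; 1× F (D1) → no; 2× C (D1) → no; 1× Cl (D1) → no; 2× N (charge +1, D3) → no; 2× O (charge -1, D1) → no; 2× O (D1) → no.
That gives 3 matching atoms.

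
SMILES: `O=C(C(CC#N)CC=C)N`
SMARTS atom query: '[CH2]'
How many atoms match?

3

The query [CH2] means: aliphatic carbon with exactly two hydrogens.
Check the 10 heavy atoms by environment: 3× C (H2) → match; 2× C (H1) → no; 2× C (H0) → no; 1× N (H0) → no; 1× O (H0) → no; 1× N (H2) → no.
That gives 3 matching atoms.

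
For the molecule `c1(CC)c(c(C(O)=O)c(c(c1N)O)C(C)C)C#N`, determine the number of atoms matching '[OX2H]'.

The query [OX2H] means: aliphatic oxygen with two connections, one of which is H — an -OH oxygen.
Check the 18 heavy atoms by environment: 6× c (aromatic, H0, X3) → no; 1× C (H0, X3) → no; 1× O (H0, X1) → no; 2× O (H1, X2) → match; 1× C (H1, X4) → no; 3× C (H3, X4) → no; 1× C (H2, X4) → no; 1× N (H2, X3) → no; 1× C (H0, X2) → no; 1× N (H0, X1) → no.
That gives 2 matching atoms.

2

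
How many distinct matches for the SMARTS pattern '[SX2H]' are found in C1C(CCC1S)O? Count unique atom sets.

1

[SX2H] is the SMARTS for a thiol: an aliphatic sulfur with two connections, one being H.
Exactly one fragment in the molecule meets all constraints, giving 1 match.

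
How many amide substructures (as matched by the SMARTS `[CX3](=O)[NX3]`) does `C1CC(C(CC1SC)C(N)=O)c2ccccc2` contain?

[CX3](=O)[NX3] is the SMARTS for an amide: a carbonyl carbon bonded to a trivalent nitrogen.
Exactly one fragment in the molecule meets all constraints, giving 1 match.

1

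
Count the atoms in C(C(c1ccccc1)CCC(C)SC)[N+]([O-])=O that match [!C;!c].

4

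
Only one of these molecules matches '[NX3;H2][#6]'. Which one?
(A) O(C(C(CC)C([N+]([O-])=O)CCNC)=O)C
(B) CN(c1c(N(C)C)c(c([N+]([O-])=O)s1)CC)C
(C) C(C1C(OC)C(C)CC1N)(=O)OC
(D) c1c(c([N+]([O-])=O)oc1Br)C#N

[NX3;H2][#6] describes a trivalent nitrogen with two H attached to carbon (a primary amine).
(A) has a nitro group (-[N+](=O)[O-]) but the nitrogen is [N+] with no H, not NX3H2.
(B) has a nitro group (-[N+](=O)[O-]) but the nitrogen is [N+] with no H, not NX3H2.
(C) contains a primary amino group (-NH2), which satisfies every atom and bond constraint.
(D) has a nitro group (-[N+](=O)[O-]) but the nitrogen is [N+] with no H, not NX3H2.
So the answer is (C).

C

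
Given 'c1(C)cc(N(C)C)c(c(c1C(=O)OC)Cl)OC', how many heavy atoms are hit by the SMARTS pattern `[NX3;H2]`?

0

Check the 17 heavy atoms by environment: 1× c (aromatic, H1, X3) → no; 5× c (aromatic, H0, X3) → no; 1× C (H0, X3) → no; 1× O (H0, X1) → no; 2× O (H0, X2) → no; 5× C (H3, X4) → no; 1× N (H0, X3) → no; 1× Cl (H0, X1) → no.
No environment satisfies the query, so 0 matching atoms.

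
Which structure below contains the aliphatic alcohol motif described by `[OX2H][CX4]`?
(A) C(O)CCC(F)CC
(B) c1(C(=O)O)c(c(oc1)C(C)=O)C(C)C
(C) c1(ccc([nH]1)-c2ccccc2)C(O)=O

A

[OX2H][CX4] describes a hydroxyl oxygen bound to an sp3 (X4) carbon (an aliphatic alcohol).
(A) contains a hydroxyl group (-OH), which satisfies every atom and bond constraint.
(B) has a carboxylic acid group (-C(=O)OH) but the -OH is on a CX3 carbonyl carbon, not a CX4 carbon.
(C) has a carboxylic acid group (-C(=O)OH) but the -OH is on a CX3 carbonyl carbon, not a CX4 carbon.
So the answer is (A).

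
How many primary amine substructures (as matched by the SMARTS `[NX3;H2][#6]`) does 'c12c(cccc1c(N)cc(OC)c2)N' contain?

[NX3;H2][#6] is the SMARTS for a primary amine: a trivalent nitrogen with two H attached to carbon.
The molecule carries 2 separate instances of a primary amino group (-NH2) meeting every constraint; each maps to a distinct set of atoms, giving 2 matches.

2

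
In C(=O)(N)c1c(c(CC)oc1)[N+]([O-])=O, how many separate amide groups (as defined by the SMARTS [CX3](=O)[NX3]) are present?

1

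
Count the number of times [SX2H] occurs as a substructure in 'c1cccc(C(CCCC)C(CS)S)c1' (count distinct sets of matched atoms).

2

[SX2H] is the SMARTS for a thiol: an aliphatic sulfur with two connections, one being H.
The molecule carries 2 separate instances of a thiol (-SH) meeting every constraint; each maps to a distinct set of atoms, giving 2 matches.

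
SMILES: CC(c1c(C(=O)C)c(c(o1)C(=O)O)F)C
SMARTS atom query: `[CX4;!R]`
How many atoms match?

4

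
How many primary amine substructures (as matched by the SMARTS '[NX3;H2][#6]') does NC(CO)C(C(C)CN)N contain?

3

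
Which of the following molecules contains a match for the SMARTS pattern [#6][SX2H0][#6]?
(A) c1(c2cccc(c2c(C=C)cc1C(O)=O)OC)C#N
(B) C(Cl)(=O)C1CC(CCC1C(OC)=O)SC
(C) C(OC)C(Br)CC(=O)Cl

[#6][SX2H0][#6] describes an aliphatic sulfur bridging two carbons with no H on the sulfur (a thioether).
(A) has a methoxy ether (-OCH3) but the bridging atom is O, not S.
(B) contains a methylthio ether (-SCH3), which satisfies every atom and bond constraint.
(C) has a methoxy ether (-OCH3) but the bridging atom is O, not S.
So the answer is (B).

B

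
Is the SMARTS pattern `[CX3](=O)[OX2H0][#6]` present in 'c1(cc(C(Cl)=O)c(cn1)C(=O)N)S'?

The pattern [CX3](=O)[OX2H0][#6] describes a carbonyl carbon bonded to an oxygen that is itself bonded to carbon (no H on that O) — an ester.
The closest candidate here is a primary amide (-C(=O)NH2), but the carbonyl is bonded to N, not to an O-C linkage. No other fragment satisfies the full query, so there is no match.

No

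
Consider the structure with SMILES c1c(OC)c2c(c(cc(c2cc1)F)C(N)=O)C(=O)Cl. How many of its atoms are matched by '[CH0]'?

2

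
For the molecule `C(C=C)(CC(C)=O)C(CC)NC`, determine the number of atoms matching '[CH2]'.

3

The query [CH2] means: aliphatic carbon with exactly two hydrogens.
Check the 12 heavy atoms by environment: 3× C (H3) → no; 3× C (H2) → match; 3× C (H1) → no; 1× C (H0) → no; 1× O (H0) → no; 1× N (H1) → no.
That gives 3 matching atoms.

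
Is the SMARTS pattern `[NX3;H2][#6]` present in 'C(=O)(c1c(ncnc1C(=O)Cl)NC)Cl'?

No

The pattern [NX3;H2][#6] describes a trivalent nitrogen with two H attached to carbon — a primary amine.
The closest candidate here is an N-methylamino group (-NHCH3), but the nitrogen bears two carbons and only one H (H1), not H2. No other fragment satisfies the full query, so there is no match.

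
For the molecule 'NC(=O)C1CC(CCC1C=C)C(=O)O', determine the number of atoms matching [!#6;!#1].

The query [!#6;!#1] means: not carbon and not hydrogen — any heteroatom.
Check the 14 heavy atoms by environment: 10× C → no; 3× O → match; 1× N → match.
Summing the matching environments: 3 + 1 = 4 matching atoms.

4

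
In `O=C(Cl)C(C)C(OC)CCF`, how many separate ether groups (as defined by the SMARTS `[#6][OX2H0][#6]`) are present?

1

[#6][OX2H0][#6] is the SMARTS for an ether: an aliphatic oxygen bridging two carbons with no H on the oxygen.
Exactly one fragment in the molecule meets all constraints, giving 1 match.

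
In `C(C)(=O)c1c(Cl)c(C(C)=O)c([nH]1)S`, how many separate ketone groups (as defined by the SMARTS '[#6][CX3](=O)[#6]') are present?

2

[#6][CX3](=O)[#6] is the SMARTS for a ketone: a carbonyl carbon (no H) flanked by two carbons.
The molecule carries 2 separate instances of an acetyl/ketone group (-C(=O)CH3) meeting every constraint; each maps to a distinct set of atoms, giving 2 matches.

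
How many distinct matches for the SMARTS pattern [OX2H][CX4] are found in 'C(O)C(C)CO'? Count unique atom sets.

2

[OX2H][CX4] is the SMARTS for an aliphatic alcohol: a hydroxyl oxygen bound to an sp3 (X4) carbon.
The molecule carries 2 separate instances of a hydroxyl group (-OH) meeting every constraint; each maps to a distinct set of atoms, giving 2 matches.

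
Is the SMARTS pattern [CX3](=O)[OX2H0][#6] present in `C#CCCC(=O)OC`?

The pattern [CX3](=O)[OX2H0][#6] describes a carbonyl carbon bonded to an oxygen that is itself bonded to carbon (no H on that O) — an ester.
The molecule carries a methyl-ester group (-C(=O)OCH3), whose atoms satisfy every constraint of the query, so the pattern matches.

Yes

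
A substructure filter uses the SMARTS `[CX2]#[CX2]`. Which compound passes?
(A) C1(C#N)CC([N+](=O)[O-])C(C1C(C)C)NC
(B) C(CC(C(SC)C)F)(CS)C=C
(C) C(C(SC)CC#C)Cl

C

[CX2]#[CX2] describes a carbon-carbon triple bond (an alkyne).
(A) has a nitrile (-C#N) but the triple bond is C#N, not C#C.
(B) has a vinyl group (-CH=CH2) but the C=C is a double bond; both carbons are CX3, not CX2.
(C) contains an ethynyl group (-C#CH), which satisfies every atom and bond constraint.
So the answer is (C).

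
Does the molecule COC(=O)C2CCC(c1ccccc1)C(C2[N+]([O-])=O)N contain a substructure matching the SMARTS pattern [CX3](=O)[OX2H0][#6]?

Yes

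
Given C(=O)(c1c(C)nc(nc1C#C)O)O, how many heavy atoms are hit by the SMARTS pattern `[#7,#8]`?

The query [#7,#8] means: nitrogen or oxygen (comma = OR).
Check the 13 heavy atoms by environment: 2× n (aromatic) → match; 4× c (aromatic) → no; 4× C → no; 3× O → match.
Summing the matching environments: 2 + 3 = 5 matching atoms.

5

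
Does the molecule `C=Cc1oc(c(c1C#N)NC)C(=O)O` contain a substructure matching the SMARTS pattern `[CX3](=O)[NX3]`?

The pattern [CX3](=O)[NX3] describes a carbonyl carbon bonded to a trivalent nitrogen — an amide.
The closest candidate here is a carboxylic acid group (-C(=O)OH), but the carbonyl is bonded to O, not to an NX3 nitrogen. No other fragment satisfies the full query, so there is no match.

No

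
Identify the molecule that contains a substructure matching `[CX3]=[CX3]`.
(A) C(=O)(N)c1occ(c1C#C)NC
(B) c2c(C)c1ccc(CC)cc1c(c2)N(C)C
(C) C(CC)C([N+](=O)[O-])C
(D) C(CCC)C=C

[CX3]=[CX3] describes a non-aromatic C=C double bond between two sp2 carbons (an alkene).
(A) has an ethynyl group (-C#CH) but the C-C bond is a triple bond, not a double bond.
(B) has an ethyl group (-CH2CH3) but its C-C bond is a single bond between CX4 carbons, not CX3=CX3.
(C) has an ethyl group (-CH2CH3) but its C-C bond is a single bond between CX4 carbons, not CX3=CX3.
(D) contains a vinyl group (-CH=CH2), which satisfies every atom and bond constraint.
So the answer is (D).

D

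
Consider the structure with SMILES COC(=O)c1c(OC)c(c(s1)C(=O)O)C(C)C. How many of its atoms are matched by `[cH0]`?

The query [cH0] means: aromatic carbon with no attached hydrogen (substituted or ring-fusion).
Check the 17 heavy atoms by environment: 1× s (aromatic, H0) → no; 4× c (aromatic, H0) → match; 1× C (H1) → no; 4× C (H3) → no; 2× C (H0) → no; 4× O (H0) → no; 1× O (H1) → no.
That gives 4 matching atoms.

4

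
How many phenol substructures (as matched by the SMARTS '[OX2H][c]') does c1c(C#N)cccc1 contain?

0

[OX2H][c] is the SMARTS for a phenol: a hydroxyl oxygen attached to an aromatic carbon.
No fragment in the molecule satisfies every constraint, giving 0 matches.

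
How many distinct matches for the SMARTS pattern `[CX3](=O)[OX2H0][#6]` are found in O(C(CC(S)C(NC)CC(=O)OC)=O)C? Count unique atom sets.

2

[CX3](=O)[OX2H0][#6] is the SMARTS for an ester: a carbonyl carbon bonded to an oxygen that is itself bonded to carbon (no H on that O).
The molecule carries 2 separate instances of a methyl-ester group (-C(=O)OCH3) meeting every constraint; each maps to a distinct set of atoms, giving 2 matches.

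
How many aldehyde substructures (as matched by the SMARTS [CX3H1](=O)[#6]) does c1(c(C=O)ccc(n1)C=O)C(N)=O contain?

2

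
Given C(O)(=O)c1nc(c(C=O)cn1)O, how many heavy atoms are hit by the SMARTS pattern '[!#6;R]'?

2

The query [!#6;R] means: non-carbon atom that is part of a ring.
Check the 12 heavy atoms by environment: 2× n (aromatic, in 6-ring) → match; 4× c (aromatic, in 6-ring) → no; 2× C (acyclic) → no; 4× O (acyclic) → no.
That gives 2 matching atoms.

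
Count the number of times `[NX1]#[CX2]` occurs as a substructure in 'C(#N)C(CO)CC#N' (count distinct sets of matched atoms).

[NX1]#[CX2] is the SMARTS for a nitrile: a nitrogen triple-bonded to a two-connected carbon.
The molecule carries 2 separate instances of a nitrile (-C#N) meeting every constraint; each maps to a distinct set of atoms, giving 2 matches.

2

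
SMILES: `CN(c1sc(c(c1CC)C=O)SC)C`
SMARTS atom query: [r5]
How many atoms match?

5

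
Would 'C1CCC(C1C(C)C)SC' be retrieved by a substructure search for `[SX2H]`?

No

The pattern [SX2H] describes an aliphatic sulfur with two connections, one being H — a thiol.
The closest candidate here is a methylthio ether (-SCH3), but the sulfur has H0 (bonded to two carbons), not H1. No other fragment satisfies the full query, so there is no match.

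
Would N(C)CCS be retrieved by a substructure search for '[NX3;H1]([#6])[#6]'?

The pattern [NX3;H1]([#6])[#6] describes a trivalent nitrogen with one H, bonded to two carbons — a secondary amine.
The molecule carries an N-methylamino group (-NHCH3), whose atoms satisfy every constraint of the query, so the pattern matches.

Yes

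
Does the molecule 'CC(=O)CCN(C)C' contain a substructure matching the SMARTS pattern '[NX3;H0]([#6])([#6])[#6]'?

Yes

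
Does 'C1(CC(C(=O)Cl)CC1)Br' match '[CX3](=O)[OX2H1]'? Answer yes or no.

No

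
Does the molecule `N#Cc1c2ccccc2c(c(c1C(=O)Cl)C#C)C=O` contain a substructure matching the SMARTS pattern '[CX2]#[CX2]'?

Yes

The pattern [CX2]#[CX2] describes a carbon-carbon triple bond — an alkyne.
The molecule carries an ethynyl group (-C#CH), whose atoms satisfy every constraint of the query, so the pattern matches.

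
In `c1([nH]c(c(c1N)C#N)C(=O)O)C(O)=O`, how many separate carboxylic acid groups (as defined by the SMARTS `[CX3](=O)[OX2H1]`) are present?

2

[CX3](=O)[OX2H1] is the SMARTS for a carboxylic acid: an sp2 carbon double-bonded to O and single-bonded to an -OH oxygen.
The molecule carries 2 separate instances of a carboxylic acid group (-C(=O)OH) meeting every constraint; each maps to a distinct set of atoms, giving 2 matches.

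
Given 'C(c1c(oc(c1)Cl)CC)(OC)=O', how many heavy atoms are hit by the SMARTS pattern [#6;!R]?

4

The query [#6;!R] means: carbon not in any ring.
Check the 12 heavy atoms by environment: 1× o (aromatic, in 5-ring) → no; 4× c (aromatic, in 5-ring) → no; 4× C (acyclic) → match; 2× O (acyclic) → no; 1× Cl (acyclic) → no.
That gives 4 matching atoms.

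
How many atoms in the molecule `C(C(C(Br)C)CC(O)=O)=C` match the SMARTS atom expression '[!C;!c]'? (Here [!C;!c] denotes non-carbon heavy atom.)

The query [!C;!c] means: neither aliphatic nor aromatic carbon — same as [!#6].
Check the 10 heavy atoms by environment: 7× C → no; 1× Br → match; 2× O → match.
Summing the matching environments: 1 + 2 = 3 matching atoms.

3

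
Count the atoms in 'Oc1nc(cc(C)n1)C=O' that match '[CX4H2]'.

0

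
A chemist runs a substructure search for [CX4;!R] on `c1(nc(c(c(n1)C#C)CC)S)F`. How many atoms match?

Check the 12 heavy atoms by environment: 2× n (aromatic, X2, in 6-ring) → no; 4× c (aromatic, X3, in 6-ring) → no; 1× F (X1, acyclic) → no; 1× S (X2, acyclic) → no; 2× C (X2, acyclic) → no; 2× C (X4, acyclic) → match.
That gives 2 matching atoms.

2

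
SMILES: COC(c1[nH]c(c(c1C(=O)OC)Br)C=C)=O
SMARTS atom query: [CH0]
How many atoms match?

2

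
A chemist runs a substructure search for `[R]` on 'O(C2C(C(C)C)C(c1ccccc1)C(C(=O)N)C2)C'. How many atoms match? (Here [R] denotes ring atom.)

11

The query [R] means: R matches any atom that is part of a ring.
Check the 19 heavy atoms by environment: 5× C (in 5-ring) → match; 6× c (aromatic, in 6-ring) → match; 5× C (acyclic) → no; 2× O (acyclic) → no; 1× N (acyclic) → no.
Summing the matching environments: 5 + 6 = 11 matching atoms.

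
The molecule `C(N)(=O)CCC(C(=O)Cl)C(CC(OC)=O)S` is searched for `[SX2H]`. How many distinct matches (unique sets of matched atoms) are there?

[SX2H] is the SMARTS for a thiol: an aliphatic sulfur with two connections, one being H.
Exactly one fragment in the molecule meets all constraints, giving 1 match.

1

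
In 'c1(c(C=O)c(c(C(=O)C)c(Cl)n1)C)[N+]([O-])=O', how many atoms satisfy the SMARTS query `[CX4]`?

Check the 16 heavy atoms by environment: 1× n (aromatic, X2) → no; 5× c (aromatic, X3) → no; 1× Cl (X1) → no; 2× C (X3) → no; 3× O (X1) → no; 2× C (X4) → match; 1× N (charge +1, X3) → no; 1× O (charge -1, X1) → no.
That gives 2 matching atoms.

2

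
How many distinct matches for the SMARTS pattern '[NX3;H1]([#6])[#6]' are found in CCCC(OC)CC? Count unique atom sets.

0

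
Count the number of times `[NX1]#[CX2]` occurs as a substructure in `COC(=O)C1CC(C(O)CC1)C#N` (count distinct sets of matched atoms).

[NX1]#[CX2] is the SMARTS for a nitrile: a nitrogen triple-bonded to a two-connected carbon.
Exactly one fragment in the molecule meets all constraints, giving 1 match.

1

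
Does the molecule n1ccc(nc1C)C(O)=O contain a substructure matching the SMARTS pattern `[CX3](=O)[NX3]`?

No

The pattern [CX3](=O)[NX3] describes a carbonyl carbon bonded to a trivalent nitrogen — an amide.
The closest candidate here is a carboxylic acid group (-C(=O)OH), but the carbonyl is bonded to O, not to an NX3 nitrogen. No other fragment satisfies the full query, so there is no match.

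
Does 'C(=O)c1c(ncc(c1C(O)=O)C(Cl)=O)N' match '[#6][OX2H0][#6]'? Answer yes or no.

The pattern [#6][OX2H0][#6] describes an aliphatic oxygen bridging two carbons with no H on the oxygen — an ether.
The closest candidate here is a carboxylic acid group (-C(=O)OH), but the -OH oxygen has H1; the =O is OX1, not OX2. No other fragment satisfies the full query, so there is no match.

No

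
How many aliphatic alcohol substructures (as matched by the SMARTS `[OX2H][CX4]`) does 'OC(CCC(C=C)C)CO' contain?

2

[OX2H][CX4] is the SMARTS for an aliphatic alcohol: a hydroxyl oxygen bound to an sp3 (X4) carbon.
The molecule carries 2 separate instances of a hydroxyl group (-OH) meeting every constraint; each maps to a distinct set of atoms, giving 2 matches.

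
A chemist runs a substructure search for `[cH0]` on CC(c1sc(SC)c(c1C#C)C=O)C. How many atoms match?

4

Check the 14 heavy atoms by environment: 1× s (aromatic, H0) → no; 4× c (aromatic, H0) → match; 3× C (H1) → no; 1× O (H0) → no; 3× C (H3) → no; 1× C (H0) → no; 1× S (H0) → no.
That gives 4 matching atoms.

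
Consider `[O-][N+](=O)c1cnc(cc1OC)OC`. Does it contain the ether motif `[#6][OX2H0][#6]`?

Yes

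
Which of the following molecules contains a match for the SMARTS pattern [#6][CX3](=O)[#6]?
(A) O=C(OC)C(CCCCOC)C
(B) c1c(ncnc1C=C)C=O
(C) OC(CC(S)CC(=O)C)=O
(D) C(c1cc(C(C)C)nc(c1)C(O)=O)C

[#6][CX3](=O)[#6] describes a carbonyl carbon (no H) flanked by two carbons (a ketone).
(A) has a methyl-ester group (-C(=O)OCH3) but one neighbour of the carbonyl carbon is O, not C.
(B) has an aldehyde (-CHO) but the carbonyl carbon has H1, so it is not flanked by two carbons.
(C) contains an acetyl/ketone group (-C(=O)CH3), which satisfies every atom and bond constraint.
(D) has a carboxylic acid group (-C(=O)OH) but one neighbour of the carbonyl carbon is O, not C.
So the answer is (C).

C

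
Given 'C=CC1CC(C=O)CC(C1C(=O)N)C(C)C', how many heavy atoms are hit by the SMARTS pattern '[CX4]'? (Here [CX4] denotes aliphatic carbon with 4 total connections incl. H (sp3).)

9

The query [CX4] means: C with X4: aliphatic carbon with exactly 4 total connections (bonds + H).
Check the 16 heavy atoms by environment: 9× C (X4) → match; 4× C (X3) → no; 2× O (X1) → no; 1× N (X3) → no.
That gives 9 matching atoms.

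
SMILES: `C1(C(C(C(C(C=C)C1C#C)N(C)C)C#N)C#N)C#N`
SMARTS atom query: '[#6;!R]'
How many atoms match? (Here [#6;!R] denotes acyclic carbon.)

9

The query [#6;!R] means: carbon not in any ring.
Check the 19 heavy atoms by environment: 6× C (in 6-ring) → no; 9× C (acyclic) → match; 4× N (acyclic) → no.
That gives 9 matching atoms.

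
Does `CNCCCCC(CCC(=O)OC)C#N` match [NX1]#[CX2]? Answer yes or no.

Yes

The pattern [NX1]#[CX2] describes a nitrogen triple-bonded to a two-connected carbon — a nitrile.
The molecule carries a nitrile (-C#N), whose atoms satisfy every constraint of the query, so the pattern matches.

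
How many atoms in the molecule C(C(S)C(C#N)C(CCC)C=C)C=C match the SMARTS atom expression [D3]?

3

The query [D3] means: atom with exactly three heavy-atom neighbours.
Check the 14 heavy atoms by environment: 3× C (D1) → no; 6× C (D2) → no; 3× C (D3) → match; 1× S (D1) → no; 1× N (D1) → no.
That gives 3 matching atoms.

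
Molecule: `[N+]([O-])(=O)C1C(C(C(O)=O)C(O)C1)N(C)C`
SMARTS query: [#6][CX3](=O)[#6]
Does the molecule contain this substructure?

No

The pattern [#6][CX3](=O)[#6] describes a carbonyl carbon (no H) flanked by two carbons — a ketone.
The closest candidate here is a carboxylic acid group (-C(=O)OH), but one neighbour of the carbonyl carbon is O, not C. No other fragment satisfies the full query, so there is no match.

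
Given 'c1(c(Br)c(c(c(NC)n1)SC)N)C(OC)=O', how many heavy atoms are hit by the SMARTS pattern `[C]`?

4

The query [C] means: uppercase C matches aliphatic (non-aromatic) carbon only.
Check the 16 heavy atoms by environment: 1× n (aromatic) → no; 5× c (aromatic) → no; 1× S → no; 4× C → match; 2× N → no; 2× O → no; 1× Br → no.
That gives 4 matching atoms.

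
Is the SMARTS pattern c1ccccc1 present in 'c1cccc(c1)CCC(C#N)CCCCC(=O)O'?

Yes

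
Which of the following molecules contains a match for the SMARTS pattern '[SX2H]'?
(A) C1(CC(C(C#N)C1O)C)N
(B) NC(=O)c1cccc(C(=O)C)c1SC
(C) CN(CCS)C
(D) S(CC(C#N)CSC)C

[SX2H] describes an aliphatic sulfur with two connections, one being H (a thiol).
(A) has a hydroxyl group (-OH) but it is an -OH, not an -SH.
(B) has a methylthio ether (-SCH3) but the sulfur has H0 (bonded to two carbons), not H1.
(C) contains a thiol (-SH), which satisfies every atom and bond constraint.
(D) has a methylthio ether (-SCH3) but the sulfur has H0 (bonded to two carbons), not H1.
So the answer is (C).

C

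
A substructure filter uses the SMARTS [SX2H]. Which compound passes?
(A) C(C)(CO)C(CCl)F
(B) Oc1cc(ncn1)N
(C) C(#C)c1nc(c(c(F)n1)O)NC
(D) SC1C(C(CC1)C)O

[SX2H] describes an aliphatic sulfur with two connections, one being H (a thiol).
(A) has a hydroxyl group (-OH) but it is an -OH, not an -SH.
(B) has a hydroxyl group (-OH) but it is an -OH, not an -SH.
(C) has a hydroxyl group (-OH) but it is an -OH, not an -SH.
(D) contains a thiol (-SH), which satisfies every atom and bond constraint.
So the answer is (D).

D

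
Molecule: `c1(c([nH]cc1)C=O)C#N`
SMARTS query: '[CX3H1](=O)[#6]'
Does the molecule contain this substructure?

Yes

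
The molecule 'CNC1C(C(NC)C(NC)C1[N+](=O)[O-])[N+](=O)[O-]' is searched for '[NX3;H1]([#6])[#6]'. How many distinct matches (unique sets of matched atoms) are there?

3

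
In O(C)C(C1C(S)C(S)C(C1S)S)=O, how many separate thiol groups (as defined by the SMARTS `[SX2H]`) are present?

[SX2H] is the SMARTS for a thiol: an aliphatic sulfur with two connections, one being H.
The molecule carries 4 separate instances of a thiol (-SH) meeting every constraint; each maps to a distinct set of atoms, giving 4 matches.

4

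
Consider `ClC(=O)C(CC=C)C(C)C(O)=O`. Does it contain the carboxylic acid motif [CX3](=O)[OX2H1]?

Yes

The pattern [CX3](=O)[OX2H1] describes an sp2 carbon double-bonded to O and single-bonded to an -OH oxygen — a carboxylic acid.
The molecule carries a carboxylic acid group (-C(=O)OH), whose atoms satisfy every constraint of the query, so the pattern matches.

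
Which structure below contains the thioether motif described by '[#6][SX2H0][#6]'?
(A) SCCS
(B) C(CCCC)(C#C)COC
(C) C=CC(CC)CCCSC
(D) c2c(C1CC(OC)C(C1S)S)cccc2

C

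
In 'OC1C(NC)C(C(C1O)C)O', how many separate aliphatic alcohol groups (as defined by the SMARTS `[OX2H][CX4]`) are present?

3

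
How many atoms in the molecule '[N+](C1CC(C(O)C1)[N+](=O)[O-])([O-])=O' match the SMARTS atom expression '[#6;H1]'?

3

Check the 12 heavy atoms by environment: 2× C (H2) → no; 3× C (H1) → match; 1× O (H1) → no; 2× N (charge +1, H0) → no; 2× O (charge -1, H0) → no; 2× O (H0) → no.
That gives 3 matching atoms.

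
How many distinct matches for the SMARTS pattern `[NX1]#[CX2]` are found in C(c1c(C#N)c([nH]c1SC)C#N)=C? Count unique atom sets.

[NX1]#[CX2] is the SMARTS for a nitrile: a nitrogen triple-bonded to a two-connected carbon.
The molecule carries 2 separate instances of a nitrile (-C#N) meeting every constraint; each maps to a distinct set of atoms, giving 2 matches.

2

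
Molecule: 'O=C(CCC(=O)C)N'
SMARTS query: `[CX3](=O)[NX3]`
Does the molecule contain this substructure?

The pattern [CX3](=O)[NX3] describes a carbonyl carbon bonded to a trivalent nitrogen — an amide.
The molecule carries a primary amide (-C(=O)NH2), whose atoms satisfy every constraint of the query, so the pattern matches.

Yes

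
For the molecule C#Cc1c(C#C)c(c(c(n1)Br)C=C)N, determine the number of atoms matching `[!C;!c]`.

3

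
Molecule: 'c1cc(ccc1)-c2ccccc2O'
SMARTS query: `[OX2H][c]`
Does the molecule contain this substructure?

The pattern [OX2H][c] describes a hydroxyl oxygen attached to an aromatic carbon — a phenol.
The molecule carries a hydroxyl group (-OH), whose atoms satisfy every constraint of the query, so the pattern matches.

Yes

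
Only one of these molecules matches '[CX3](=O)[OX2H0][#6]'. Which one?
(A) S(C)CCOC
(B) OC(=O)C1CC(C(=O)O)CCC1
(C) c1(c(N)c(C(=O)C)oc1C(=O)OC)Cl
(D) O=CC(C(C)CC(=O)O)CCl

C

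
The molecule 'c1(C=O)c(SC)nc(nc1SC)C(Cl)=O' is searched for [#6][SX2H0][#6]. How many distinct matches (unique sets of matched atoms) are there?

2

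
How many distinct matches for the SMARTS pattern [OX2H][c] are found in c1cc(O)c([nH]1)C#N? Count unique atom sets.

[OX2H][c] is the SMARTS for a phenol: a hydroxyl oxygen attached to an aromatic carbon.
Exactly one fragment in the molecule meets all constraints, giving 1 match.

1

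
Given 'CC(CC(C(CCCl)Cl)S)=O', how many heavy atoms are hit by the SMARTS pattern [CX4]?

6

The query [CX4] means: C with X4: aliphatic carbon with exactly 4 total connections (bonds + H).
Check the 11 heavy atoms by environment: 6× C (X4) → match; 1× C (X3) → no; 1× O (X1) → no; 2× Cl (X1) → no; 1× S (X2) → no.
That gives 6 matching atoms.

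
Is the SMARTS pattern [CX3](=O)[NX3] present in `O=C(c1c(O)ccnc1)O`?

The pattern [CX3](=O)[NX3] describes a carbonyl carbon bonded to a trivalent nitrogen — an amide.
The closest candidate here is a carboxylic acid group (-C(=O)OH), but the carbonyl is bonded to O, not to an NX3 nitrogen. No other fragment satisfies the full query, so there is no match.

No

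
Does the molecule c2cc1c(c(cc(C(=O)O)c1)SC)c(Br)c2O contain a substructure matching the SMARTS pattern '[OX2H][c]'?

The pattern [OX2H][c] describes a hydroxyl oxygen attached to an aromatic carbon — a phenol.
The molecule carries a hydroxyl group (-OH), whose atoms satisfy every constraint of the query, so the pattern matches.

Yes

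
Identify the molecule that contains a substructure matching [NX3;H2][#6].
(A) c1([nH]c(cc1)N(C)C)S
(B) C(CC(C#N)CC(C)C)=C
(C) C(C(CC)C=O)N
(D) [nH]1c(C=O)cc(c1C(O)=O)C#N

[NX3;H2][#6] describes a trivalent nitrogen with two H attached to carbon (a primary amine).
(A) has a dimethylamino group (-N(CH3)2) but the nitrogen has H0, not H2.
(B) has a nitrile (-C#N) but the nitrogen is NX1 (triple-bonded), not NX3 with two H.
(C) contains a primary amino group (-NH2), which satisfies every atom and bond constraint.
(D) has a nitrile (-C#N) but the nitrogen is NX1 (triple-bonded), not NX3 with two H.
So the answer is (C).

C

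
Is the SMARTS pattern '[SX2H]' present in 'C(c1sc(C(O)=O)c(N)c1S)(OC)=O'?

Yes

The pattern [SX2H] describes an aliphatic sulfur with two connections, one being H — a thiol.
The molecule carries a thiol (-SH), whose atoms satisfy every constraint of the query, so the pattern matches.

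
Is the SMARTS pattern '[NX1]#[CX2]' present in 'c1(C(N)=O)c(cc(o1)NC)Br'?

No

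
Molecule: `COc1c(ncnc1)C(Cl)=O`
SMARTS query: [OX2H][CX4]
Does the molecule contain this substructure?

No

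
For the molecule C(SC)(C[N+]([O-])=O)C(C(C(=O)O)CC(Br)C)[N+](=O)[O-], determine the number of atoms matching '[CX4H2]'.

The query [CX4H2] means: sp3 carbon (X4) with exactly two hydrogens.
Check the 19 heavy atoms by environment: 2× C (H3, X4) → no; 4× C (H1, X4) → no; 2× C (H2, X4) → match; 1× S (H0, X2) → no; 1× C (H0, X3) → no; 3× O (H0, X1) → no; 1× O (H1, X2) → no; 2× N (charge +1, H0, X3) → no; 2× O (charge -1, H0, X1) → no; 1× Br (H0, X1) → no.
That gives 2 matching atoms.

2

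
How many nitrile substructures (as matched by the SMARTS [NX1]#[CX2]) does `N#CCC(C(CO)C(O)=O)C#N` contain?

2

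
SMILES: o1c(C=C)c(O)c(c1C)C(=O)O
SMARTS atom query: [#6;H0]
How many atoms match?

Check the 12 heavy atoms by environment: 1× o (aromatic, H0) → no; 4× c (aromatic, H0) → match; 2× O (H1) → no; 1× C (H1) → no; 1× C (H2) → no; 1× C (H3) → no; 1× C (H0) → match; 1× O (H0) → no.
Summing the matching environments: 4 + 1 = 5 matching atoms.

5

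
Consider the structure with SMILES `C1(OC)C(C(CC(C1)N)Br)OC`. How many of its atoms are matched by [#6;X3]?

The query [#6;X3] means: any carbon (aromatic or not) with three total connections.
Check the 12 heavy atoms by environment: 8× C (X4) → no; 1× Br (X1) → no; 2× O (X2) → no; 1× N (X3) → no.
No environment satisfies the query, so 0 matching atoms.

0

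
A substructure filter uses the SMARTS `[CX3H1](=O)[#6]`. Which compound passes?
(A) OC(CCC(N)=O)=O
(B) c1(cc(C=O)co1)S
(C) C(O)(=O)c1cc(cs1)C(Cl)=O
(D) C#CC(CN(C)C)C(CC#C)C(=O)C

[CX3H1](=O)[#6] describes an sp2 carbon with one H, double-bonded to O and single-bonded to carbon (an aldehyde).
(A) has a carboxylic acid group (-C(=O)OH) but the carbonyl carbon has H0 and is bonded to O, not H1.
(B) contains an aldehyde (-CHO), which satisfies every atom and bond constraint.
(C) has a carboxylic acid group (-C(=O)OH) but the carbonyl carbon has H0 and is bonded to O, not H1.
(D) has an acetyl/ketone group (-C(=O)CH3) but the carbonyl carbon has H0 (two carbon neighbours), not H1.
So the answer is (B).

B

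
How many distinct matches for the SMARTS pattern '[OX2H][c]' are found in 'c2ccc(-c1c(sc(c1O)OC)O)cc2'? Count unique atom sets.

2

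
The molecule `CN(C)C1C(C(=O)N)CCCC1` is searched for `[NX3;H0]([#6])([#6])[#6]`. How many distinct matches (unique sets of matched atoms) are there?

1

[NX3;H0]([#6])([#6])[#6] is the SMARTS for a tertiary amine: a trivalent nitrogen with no H, bonded to three carbons.
Exactly one fragment in the molecule meets all constraints, giving 1 match.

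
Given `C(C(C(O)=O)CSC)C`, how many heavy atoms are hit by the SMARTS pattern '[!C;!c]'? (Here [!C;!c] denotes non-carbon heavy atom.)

The query [!C;!c] means: neither aliphatic nor aromatic carbon — same as [!#6].
Check the 9 heavy atoms by environment: 6× C → no; 2× O → match; 1× S → match.
Summing the matching environments: 2 + 1 = 3 matching atoms.

3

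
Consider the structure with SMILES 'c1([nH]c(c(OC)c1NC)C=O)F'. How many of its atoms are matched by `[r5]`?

Check the 12 heavy atoms by environment: 1× n (aromatic, in 5-ring) → match; 4× c (aromatic, in 5-ring) → match; 3× C (acyclic) → no; 2× O (acyclic) → no; 1× N (acyclic) → no; 1× F (acyclic) → no.
Summing the matching environments: 1 + 4 = 5 matching atoms.

5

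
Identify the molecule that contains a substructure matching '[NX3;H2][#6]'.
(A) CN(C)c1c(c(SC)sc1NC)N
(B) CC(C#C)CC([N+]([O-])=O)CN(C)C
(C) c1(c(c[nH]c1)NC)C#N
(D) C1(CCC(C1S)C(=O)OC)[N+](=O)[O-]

[NX3;H2][#6] describes a trivalent nitrogen with two H attached to carbon (a primary amine).
(A) contains a primary amino group (-NH2), which satisfies every atom and bond constraint.
(B) has a dimethylamino group (-N(CH3)2) but the nitrogen has H0, not H2.
(C) has an N-methylamino group (-NHCH3) but the nitrogen bears two carbons and only one H (H1), not H2.
(D) has a nitro group (-[N+](=O)[O-]) but the nitrogen is [N+] with no H, not NX3H2.
So the answer is (A).

A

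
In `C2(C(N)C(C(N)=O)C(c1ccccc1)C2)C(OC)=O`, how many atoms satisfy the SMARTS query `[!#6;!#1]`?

5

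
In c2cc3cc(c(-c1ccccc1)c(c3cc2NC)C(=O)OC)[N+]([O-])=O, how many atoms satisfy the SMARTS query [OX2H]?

0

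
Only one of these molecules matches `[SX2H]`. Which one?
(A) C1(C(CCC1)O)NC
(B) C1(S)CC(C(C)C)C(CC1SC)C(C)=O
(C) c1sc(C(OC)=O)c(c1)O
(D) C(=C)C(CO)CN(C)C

B

[SX2H] describes an aliphatic sulfur with two connections, one being H (a thiol).
(A) has a hydroxyl group (-OH) but it is an -OH, not an -SH.
(B) contains a thiol (-SH), which satisfies every atom and bond constraint.
(C) has a hydroxyl group (-OH) but it is an -OH, not an -SH.
(D) has a hydroxyl group (-OH) but it is an -OH, not an -SH.
So the answer is (B).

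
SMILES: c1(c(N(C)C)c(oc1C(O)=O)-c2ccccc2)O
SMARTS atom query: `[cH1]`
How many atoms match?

The query [cH1] means: aromatic carbon bearing exactly one hydrogen.
Check the 18 heavy atoms by environment: 1× o (aromatic, H0) → no; 5× c (aromatic, H0) → no; 5× c (aromatic, H1) → match; 1× C (H0) → no; 1× O (H0) → no; 2× O (H1) → no; 1× N (H0) → no; 2× C (H3) → no.
That gives 5 matching atoms.

5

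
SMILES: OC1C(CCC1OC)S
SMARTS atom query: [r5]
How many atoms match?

The query [r5] means: r5 matches atoms in a five-membered ring.
Check the 9 heavy atoms by environment: 5× C (in 5-ring) → match; 1× S (acyclic) → no; 2× O (acyclic) → no; 1× C (acyclic) → no.
That gives 5 matching atoms.

5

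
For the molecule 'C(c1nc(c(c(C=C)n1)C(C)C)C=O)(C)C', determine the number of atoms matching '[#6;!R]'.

Check the 16 heavy atoms by environment: 2× n (aromatic, in 6-ring) → no; 4× c (aromatic, in 6-ring) → no; 9× C (acyclic) → match; 1× O (acyclic) → no.
That gives 9 matching atoms.

9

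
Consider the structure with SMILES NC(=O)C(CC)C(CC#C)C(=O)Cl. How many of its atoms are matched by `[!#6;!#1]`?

4

Check the 13 heavy atoms by environment: 9× C → no; 2× O → match; 1× Cl → match; 1× N → match.
Summing the matching environments: 2 + 1 + 1 = 4 matching atoms.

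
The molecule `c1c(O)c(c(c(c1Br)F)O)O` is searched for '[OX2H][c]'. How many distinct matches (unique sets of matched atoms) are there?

[OX2H][c] is the SMARTS for a phenol: a hydroxyl oxygen attached to an aromatic carbon.
The molecule carries 3 separate instances of a hydroxyl group (-OH) meeting every constraint; each maps to a distinct set of atoms, giving 3 matches.

3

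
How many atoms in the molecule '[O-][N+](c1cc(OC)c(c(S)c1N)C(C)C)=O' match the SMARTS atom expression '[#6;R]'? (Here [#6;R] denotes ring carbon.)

6

Check the 16 heavy atoms by environment: 6× c (aromatic, in 6-ring) → match; 2× O (acyclic) → no; 4× C (acyclic) → no; 1× N (charge +1, acyclic) → no; 1× O (charge -1, acyclic) → no; 1× S (acyclic) → no; 1× N (acyclic) → no.
That gives 6 matching atoms.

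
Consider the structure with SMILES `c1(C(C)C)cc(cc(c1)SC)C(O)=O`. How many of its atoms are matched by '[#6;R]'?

6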